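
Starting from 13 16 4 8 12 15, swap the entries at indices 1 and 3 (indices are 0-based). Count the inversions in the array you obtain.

Positions 1 and 3 hold 16 and 8; after swapping, the array is [13, 8, 4, 16, 12, 15].
Sweep left to right; for each value list the smaller values that follow it:
13: 3
8: 1
4: 0
16: 2
12: 0
15: 0
Sum: 3 + 1 + 0 + 2 + 0 + 0 = 6

There are 6 inversions.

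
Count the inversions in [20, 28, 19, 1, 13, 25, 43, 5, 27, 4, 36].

Count, for each position, how many later elements it exceeds:
20: 5
28: 7
19: 4
1: 0
13: 2
25: 2
43: 4
5: 1
27: 1
4: 0
36: 0
Sum: 5 + 7 + 4 + 0 + 2 + 2 + 4 + 1 + 1 + 0 + 0 = 26

26 inversions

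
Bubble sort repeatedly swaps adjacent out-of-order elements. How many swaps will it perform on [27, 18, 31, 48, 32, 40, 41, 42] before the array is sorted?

Each adjacent swap fixes exactly one inversion, so the minimum swap count equals the number of inversions.
Count inversions — for each element, later elements that are smaller:
27: 18 → 1
18: none → 0
31: none → 0
48: 32, 40, 41, 42 → 4
32: none → 0
40: none → 0
41: none → 0
42: none → 0
Total inversions: 1 + 0 + 0 + 4 + 0 + 0 + 0 + 0 = 5

5 swaps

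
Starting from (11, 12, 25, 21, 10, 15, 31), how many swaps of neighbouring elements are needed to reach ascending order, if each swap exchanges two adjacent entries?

The minimum number of adjacent swaps to sort an array equals its inversion count, since every such swap removes exactly one inversion.
Count inversions — for each element, later elements that are smaller:
11: 10 → 1
12: 10 → 1
25: 21, 10, 15 → 3
21: 10, 15 → 2
10: none → 0
15: none → 0
31: none → 0
Total inversions: 1 + 1 + 3 + 2 + 0 + 0 + 0 = 7

There are 7 swaps.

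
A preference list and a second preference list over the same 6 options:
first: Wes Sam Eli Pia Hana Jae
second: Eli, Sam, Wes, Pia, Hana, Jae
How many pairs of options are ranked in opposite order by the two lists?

Assign each item its position (1..6) in the first ordering, then rewrite the second ordering as that position sequence:
positions: Wes→1, Sam→2, Eli→3, Pia→4, Hana→5, Jae→6
second ordering as positions: [3, 2, 1, 4, 5, 6]
Discordant pairs = inversions in this position sequence.
3: 2, 1 → 2
2: 1 → 1
1: 0
4: 0
5: 0
6: 0
Total: 2 + 1 + 0 + 0 + 0 + 0 = 3

3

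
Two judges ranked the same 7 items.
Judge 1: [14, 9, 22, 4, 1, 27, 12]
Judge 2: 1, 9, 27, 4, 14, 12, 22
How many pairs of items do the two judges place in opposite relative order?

There are 11 discordant pairs.

Assign each item its position (1..7) in the first ordering, then rewrite the second ordering as that position sequence:
positions: 14→1, 9→2, 22→3, 4→4, 1→5, 27→6, 12→7
second ordering as positions: [5, 2, 6, 4, 1, 7, 3]
Discordant pairs = inversions in this position sequence.
5: 2, 4, 1, 3 → 4
2: 1 → 1
6: 4, 1, 3 → 3
4: 1, 3 → 2
1: 0
7: 3 → 1
3: 0
Total: 4 + 1 + 3 + 2 + 0 + 1 + 0 = 11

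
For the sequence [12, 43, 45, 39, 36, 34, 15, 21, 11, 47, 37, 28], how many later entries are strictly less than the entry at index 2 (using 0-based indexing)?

The element at index 2 is 45.
Elements after it: 39, 36, 34, 15, 21, 11, 47, 37, 28
Those smaller than 45: 39, 36, 34, 15, 21, 11, 37, 28

8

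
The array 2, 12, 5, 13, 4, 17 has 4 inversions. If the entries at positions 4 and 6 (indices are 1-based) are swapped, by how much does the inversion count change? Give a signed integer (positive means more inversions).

+1

Positions 4 and 6 hold 13 and 17; after swapping, the array is [2, 12, 5, 17, 4, 13].
Sweep left to right; for each value list the smaller values that follow it:
2 → none → 0
12 → 5, 4 → 2
5 → 4 → 1
17 → 4, 13 → 2
4 → none → 0
13 → none → 0
Sum: 0 + 2 + 1 + 2 + 0 + 0 = 5
Change: 5 − 4 = +1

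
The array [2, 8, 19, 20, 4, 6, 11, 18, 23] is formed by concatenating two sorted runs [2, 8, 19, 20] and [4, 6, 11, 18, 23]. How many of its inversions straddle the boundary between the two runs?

Take each right-half value and tally the left-half values above it:
r = 4: 8, 19, 20 → 3
r = 6: 8, 19, 20 → 3
r = 11: 19, 20 → 2
r = 18: 19, 20 → 2
r = 23: none → 0
Cross-inversions: 3 + 3 + 2 + 2 + 0 = 10

Split inversions: 10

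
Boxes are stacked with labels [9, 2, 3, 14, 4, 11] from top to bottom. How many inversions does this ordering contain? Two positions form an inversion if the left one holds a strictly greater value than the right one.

5 out-of-order pairs

Inversion pairs (indices are 1-based):
(1,2): 9 > 2
(1,3): 9 > 3
(1,5): 9 > 4
(4,5): 14 > 4
(4,6): 14 > 11
That's 5 pairs.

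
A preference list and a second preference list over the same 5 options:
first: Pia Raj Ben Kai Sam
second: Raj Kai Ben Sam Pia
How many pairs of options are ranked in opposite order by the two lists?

5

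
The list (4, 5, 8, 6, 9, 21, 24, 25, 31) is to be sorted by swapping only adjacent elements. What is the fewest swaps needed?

Minimum adjacent swaps = number of inversions (each swap of adjacent out-of-order elements removes one inversion and no swap can remove more).
Count inversions — for each element, later elements that are smaller:
4: none → 0
5: none → 0
8: 6 → 1
6: none → 0
9: none → 0
21: none → 0
24: none → 0
25: none → 0
31: none → 0
Total inversions: 0 + 0 + 1 + 0 + 0 + 0 + 0 + 0 + 0 = 1

1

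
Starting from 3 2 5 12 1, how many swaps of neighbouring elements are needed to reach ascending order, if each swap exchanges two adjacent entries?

5

The minimum number of adjacent swaps to sort an array equals its inversion count, since every such swap removes exactly one inversion.
Count inversions — for each element, later elements that are smaller:
3: 2, 1 → 2
2: 1 → 1
5: 1 → 1
12: 1 → 1
1: none → 0
Total inversions: 2 + 1 + 1 + 1 + 0 = 5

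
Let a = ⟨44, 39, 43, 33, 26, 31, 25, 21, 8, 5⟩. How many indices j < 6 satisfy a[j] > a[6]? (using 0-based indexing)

6

The element at index 6 is 25.
Elements before it: 44, 39, 43, 33, 26, 31
Those larger than 25: 44, 39, 43, 33, 26, 31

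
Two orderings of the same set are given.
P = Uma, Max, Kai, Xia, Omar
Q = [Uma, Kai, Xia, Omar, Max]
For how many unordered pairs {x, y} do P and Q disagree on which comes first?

Assign each item its position (1..5) in the first ordering, then rewrite the second ordering as that position sequence:
positions: Uma→1, Max→2, Kai→3, Xia→4, Omar→5
second ordering as positions: [1, 3, 4, 5, 2]
Discordant pairs = inversions in this position sequence.
1: 0
3: 2 → 1
4: 2 → 1
5: 2 → 1
2: 0
Total: 0 + 1 + 1 + 1 + 0 = 3

3 disagreeing pairs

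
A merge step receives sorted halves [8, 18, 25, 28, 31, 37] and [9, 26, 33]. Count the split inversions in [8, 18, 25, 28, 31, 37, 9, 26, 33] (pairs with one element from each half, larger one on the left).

Count, for every r in R, how many entries of L exceed r:
r = 9: 18, 25, 28, 31, 37 → 5
r = 26: 28, 31, 37 → 3
r = 33: 37 → 1
Cross-inversions: 5 + 3 + 1 = 9

There are 9 split inversions.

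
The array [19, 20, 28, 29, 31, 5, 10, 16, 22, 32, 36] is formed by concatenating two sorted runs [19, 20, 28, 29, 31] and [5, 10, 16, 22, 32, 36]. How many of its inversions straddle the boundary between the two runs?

Take each right-half value and tally the left-half values above it:
r = 5: 19, 20, 28, 29, 31 → 5
r = 10: 19, 20, 28, 29, 31 → 5
r = 16: 19, 20, 28, 29, 31 → 5
r = 22: 28, 29, 31 → 3
r = 32: none → 0
r = 36: none → 0
Cross-inversions: 5 + 5 + 5 + 3 + 0 + 0 = 18

18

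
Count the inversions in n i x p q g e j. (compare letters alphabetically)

There are 18 out-of-order pairs.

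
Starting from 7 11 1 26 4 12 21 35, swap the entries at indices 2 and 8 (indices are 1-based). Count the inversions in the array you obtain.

Positions 2 and 8 hold 11 and 35; after swapping, the array is [7, 35, 1, 26, 4, 12, 21, 11].
Element-by-element contributions:
7: 2
35: 6
1: 0
26: 4
4: 0
12: 1
21: 1
11: 0
Sum: 2 + 6 + 0 + 4 + 0 + 1 + 1 + 0 = 14

There are 14 inversions.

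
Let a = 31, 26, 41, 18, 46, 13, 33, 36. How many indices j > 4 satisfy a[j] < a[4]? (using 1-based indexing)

The element at index 4 is 18.
Elements after it: 46, 13, 33, 36
Those smaller than 18: 13

1 such element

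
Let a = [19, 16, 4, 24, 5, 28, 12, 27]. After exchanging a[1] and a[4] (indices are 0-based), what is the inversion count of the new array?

Positions 1 and 4 hold 16 and 5; after swapping, the array is [19, 5, 4, 24, 16, 28, 12, 27].
Count, for each position, how many later elements it exceeds:
19 → 5, 4, 16, 12 → 4
5 → 4 → 1
4 → none → 0
24 → 16, 12 → 2
16 → 12 → 1
28 → 12, 27 → 2
12 → none → 0
27 → none → 0
Sum: 4 + 1 + 0 + 2 + 1 + 2 + 0 + 0 = 10

10 inversions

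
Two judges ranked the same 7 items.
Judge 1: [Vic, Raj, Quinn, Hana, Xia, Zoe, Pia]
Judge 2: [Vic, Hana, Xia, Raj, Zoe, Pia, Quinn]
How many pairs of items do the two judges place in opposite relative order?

Assign each item its position (1..7) in the first ordering, then rewrite the second ordering as that position sequence:
positions: Vic→1, Raj→2, Quinn→3, Hana→4, Xia→5, Zoe→6, Pia→7
second ordering as positions: [1, 4, 5, 2, 6, 7, 3]
Discordant pairs = inversions in this position sequence.
1: 0
4: 2, 3 → 2
5: 2, 3 → 2
2: 0
6: 3 → 1
7: 3 → 1
3: 0
Total: 0 + 2 + 2 + 0 + 1 + 1 + 0 = 6

6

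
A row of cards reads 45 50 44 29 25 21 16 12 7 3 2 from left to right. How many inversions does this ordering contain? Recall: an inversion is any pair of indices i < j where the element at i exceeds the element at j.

Inversions: 54

Element-by-element contributions:
45 → 44, 29, 25, 21, 16, 12, 7, 3, 2 → 9
50 → 44, 29, 25, 21, 16, 12, 7, 3, 2 → 9
44 → 29, 25, 21, 16, 12, 7, 3, 2 → 8
29 → 25, 21, 16, 12, 7, 3, 2 → 7
25 → 21, 16, 12, 7, 3, 2 → 6
21 → 16, 12, 7, 3, 2 → 5
16 → 12, 7, 3, 2 → 4
12 → 7, 3, 2 → 3
7 → 3, 2 → 2
3 → 2 → 1
2 → none → 0
Sum: 9 + 9 + 8 + 7 + 6 + 5 + 4 + 3 + 2 + 1 + 0 = 54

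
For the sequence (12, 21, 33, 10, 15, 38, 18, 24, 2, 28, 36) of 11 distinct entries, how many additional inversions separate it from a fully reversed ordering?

34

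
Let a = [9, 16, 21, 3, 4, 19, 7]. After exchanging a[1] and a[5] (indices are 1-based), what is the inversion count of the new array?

Positions 1 and 5 hold 9 and 4; after swapping, the array is [4, 16, 21, 3, 9, 19, 7].
Element-by-element contributions:
4 → 3 → 1
16 → 3, 9, 7 → 3
21 → 3, 9, 19, 7 → 4
3 → none → 0
9 → 7 → 1
19 → 7 → 1
7 → none → 0
Sum: 1 + 3 + 4 + 0 + 1 + 1 + 0 = 10

Inversions: 10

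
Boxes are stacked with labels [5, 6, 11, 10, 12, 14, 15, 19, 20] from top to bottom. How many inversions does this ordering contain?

Count, for each position, how many later elements it exceeds:
5 → none → 0
6 → none → 0
11 → 10 → 1
10 → none → 0
12 → none → 0
14 → none → 0
15 → none → 0
19 → none → 0
20 → none → 0
Sum: 0 + 0 + 1 + 0 + 0 + 0 + 0 + 0 + 0 = 1

1 out-of-order pair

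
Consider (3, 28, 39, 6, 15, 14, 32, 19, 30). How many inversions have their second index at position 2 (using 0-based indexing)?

0

The element at index 2 is 39.
Elements before it: 3, 28
None of them are larger than 39.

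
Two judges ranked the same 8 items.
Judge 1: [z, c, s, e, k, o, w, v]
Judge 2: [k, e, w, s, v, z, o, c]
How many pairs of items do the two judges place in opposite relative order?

There are 17 discordant pairs.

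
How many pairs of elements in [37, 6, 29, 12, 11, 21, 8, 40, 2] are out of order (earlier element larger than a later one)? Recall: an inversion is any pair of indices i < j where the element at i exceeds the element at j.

For each element, count later entries that are smaller:
37: 7
6: 1
29: 5
12: 3
11: 2
21: 2
8: 1
40: 1
2: 0
Sum: 7 + 1 + 5 + 3 + 2 + 2 + 1 + 1 + 0 = 22

22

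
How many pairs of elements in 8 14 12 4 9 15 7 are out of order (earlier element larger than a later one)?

Inversions: 11

Sweep left to right; for each value list the smaller values that follow it:
8: 2
14: 4
12: 3
4: 0
9: 1
15: 1
7: 0
Sum: 2 + 4 + 3 + 0 + 1 + 1 + 0 = 11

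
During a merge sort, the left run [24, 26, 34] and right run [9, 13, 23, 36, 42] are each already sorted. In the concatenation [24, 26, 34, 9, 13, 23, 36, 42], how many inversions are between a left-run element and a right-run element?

9

Take each right-half value and tally the left-half values above it:
r = 9: 24, 26, 34 → 3
r = 13: 24, 26, 34 → 3
r = 23: 24, 26, 34 → 3
r = 36: none → 0
r = 42: none → 0
Cross-inversions: 3 + 3 + 3 + 0 + 0 = 9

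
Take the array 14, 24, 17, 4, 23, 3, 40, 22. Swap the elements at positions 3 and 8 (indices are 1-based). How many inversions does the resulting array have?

14

Positions 3 and 8 hold 17 and 22; after swapping, the array is [14, 24, 22, 4, 23, 3, 40, 17].
For each element, count later entries that are smaller:
14: 2
24: 5
22: 3
4: 1
23: 2
3: 0
40: 1
17: 0
Sum: 2 + 5 + 3 + 1 + 2 + 0 + 1 + 0 = 14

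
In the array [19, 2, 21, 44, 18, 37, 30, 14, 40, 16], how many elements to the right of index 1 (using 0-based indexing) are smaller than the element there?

0 such elements

The element at index 1 is 2.
Elements after it: 21, 44, 18, 37, 30, 14, 40, 16
None of them are smaller than 2.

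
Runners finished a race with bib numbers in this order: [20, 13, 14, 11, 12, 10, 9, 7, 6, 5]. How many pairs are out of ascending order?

43

Element-by-element contributions:
20: 9
13: 7
14: 7
11: 5
12: 5
10: 4
9: 3
7: 2
6: 1
5: 0
Sum: 9 + 7 + 7 + 5 + 5 + 4 + 3 + 2 + 1 + 0 = 43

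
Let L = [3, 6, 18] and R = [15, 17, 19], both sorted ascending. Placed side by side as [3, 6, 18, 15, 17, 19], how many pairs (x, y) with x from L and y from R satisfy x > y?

2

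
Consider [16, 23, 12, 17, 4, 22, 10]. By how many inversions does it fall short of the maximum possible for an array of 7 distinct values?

Maximum inversions for 7 distinct elements is C(7, 2) = 7·6/2 = 21.
Current inversions — for each element, count later smaller elements:
16: 3
23: 5
12: 2
17: 2
4: 0
22: 1
10: 0
Current total: 3 + 5 + 2 + 2 + 0 + 1 + 0 = 13
Shortfall: 21 − 13 = 8

8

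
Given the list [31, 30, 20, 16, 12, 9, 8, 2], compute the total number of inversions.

Count, for each position, how many later elements it exceeds:
31 → 30, 20, 16, 12, 9, 8, 2 → 7
30 → 20, 16, 12, 9, 8, 2 → 6
20 → 16, 12, 9, 8, 2 → 5
16 → 12, 9, 8, 2 → 4
12 → 9, 8, 2 → 3
9 → 8, 2 → 2
8 → 2 → 1
2 → none → 0
Sum: 7 + 6 + 5 + 4 + 3 + 2 + 1 + 0 = 28

28 inversions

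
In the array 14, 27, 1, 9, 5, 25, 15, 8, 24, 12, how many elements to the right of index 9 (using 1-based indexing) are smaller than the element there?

1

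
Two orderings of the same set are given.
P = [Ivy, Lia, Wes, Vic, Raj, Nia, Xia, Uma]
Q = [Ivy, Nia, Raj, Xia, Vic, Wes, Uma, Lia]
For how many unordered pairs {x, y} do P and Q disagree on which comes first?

Assign each item its position (1..8) in the first ordering, then rewrite the second ordering as that position sequence:
positions: Ivy→1, Lia→2, Wes→3, Vic→4, Raj→5, Nia→6, Xia→7, Uma→8
second ordering as positions: [1, 6, 5, 7, 4, 3, 8, 2]
Discordant pairs = inversions in this position sequence.
1: 0
6: 5, 4, 3, 2 → 4
5: 4, 3, 2 → 3
7: 4, 3, 2 → 3
4: 3, 2 → 2
3: 2 → 1
8: 2 → 1
2: 0
Total: 0 + 4 + 3 + 3 + 2 + 1 + 1 + 0 = 14

14 disagreeing pairs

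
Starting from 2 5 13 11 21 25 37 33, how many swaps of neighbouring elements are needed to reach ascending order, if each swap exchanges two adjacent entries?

2 swaps

Minimum adjacent swaps = number of inversions (each swap of adjacent out-of-order elements removes one inversion and no swap can remove more).
Count inversions — for each element, later elements that are smaller:
2: none → 0
5: none → 0
13: 11 → 1
11: none → 0
21: none → 0
25: none → 0
37: 33 → 1
33: none → 0
Total inversions: 0 + 0 + 1 + 0 + 0 + 0 + 1 + 0 = 2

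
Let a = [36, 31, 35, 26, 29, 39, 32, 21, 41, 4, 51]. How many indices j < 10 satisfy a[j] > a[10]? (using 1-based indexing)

The element at index 10 is 4.
Elements before it: 36, 31, 35, 26, 29, 39, 32, 21, 41
Those larger than 4: 36, 31, 35, 26, 29, 39, 32, 21, 41

9 such elements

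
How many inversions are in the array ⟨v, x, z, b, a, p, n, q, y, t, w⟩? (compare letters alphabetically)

Sweep left to right; for each value list the smaller values that follow it:
v: 6
x: 7
z: 8
b: 1
a: 0
p: 1
n: 0
q: 0
y: 2
t: 0
w: 0
Sum: 6 + 7 + 8 + 1 + 0 + 1 + 0 + 0 + 2 + 0 + 0 = 25

25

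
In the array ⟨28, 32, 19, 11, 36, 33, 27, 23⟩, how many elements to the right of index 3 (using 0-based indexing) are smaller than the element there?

0

The element at index 3 is 11.
Elements after it: 36, 33, 27, 23
None of them are smaller than 11.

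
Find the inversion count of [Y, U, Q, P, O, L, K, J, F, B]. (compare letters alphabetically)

Sweep left to right; for each value list the smaller values that follow it:
Y → U, Q, P, O, L, K, J, F, B → 9
U → Q, P, O, L, K, J, F, B → 8
Q → P, O, L, K, J, F, B → 7
P → O, L, K, J, F, B → 6
O → L, K, J, F, B → 5
L → K, J, F, B → 4
K → J, F, B → 3
J → F, B → 2
F → B → 1
B → none → 0
Sum: 9 + 8 + 7 + 6 + 5 + 4 + 3 + 2 + 1 + 0 = 45

45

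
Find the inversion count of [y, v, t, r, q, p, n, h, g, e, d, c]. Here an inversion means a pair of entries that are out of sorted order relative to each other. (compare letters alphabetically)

66

Count, for each position, how many later elements it exceeds:
y: 11
v: 10
t: 9
r: 8
q: 7
p: 6
n: 5
h: 4
g: 3
e: 2
d: 1
c: 0
Sum: 11 + 10 + 9 + 8 + 7 + 6 + 5 + 4 + 3 + 2 + 1 + 0 = 66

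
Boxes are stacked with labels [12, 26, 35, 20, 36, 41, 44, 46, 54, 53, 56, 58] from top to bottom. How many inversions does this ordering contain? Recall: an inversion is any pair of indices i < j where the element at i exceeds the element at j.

3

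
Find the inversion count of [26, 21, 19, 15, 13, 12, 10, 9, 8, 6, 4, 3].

66

Count, for each position, how many later elements it exceeds:
26: 11
21: 10
19: 9
15: 8
13: 7
12: 6
10: 5
9: 4
8: 3
6: 2
4: 1
3: 0
Sum: 11 + 10 + 9 + 8 + 7 + 6 + 5 + 4 + 3 + 2 + 1 + 0 = 66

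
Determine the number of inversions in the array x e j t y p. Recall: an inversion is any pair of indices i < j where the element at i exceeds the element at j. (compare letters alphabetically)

6 inversions

Count, for each position, how many later elements it exceeds:
x: 4
e: 0
j: 0
t: 1
y: 1
p: 0
Sum: 4 + 0 + 0 + 1 + 1 + 0 = 6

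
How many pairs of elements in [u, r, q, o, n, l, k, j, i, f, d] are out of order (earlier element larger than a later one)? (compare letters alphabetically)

Count, for each position, how many later elements it exceeds:
u → r, q, o, n, l, k, j, i, f, d → 10
r → q, o, n, l, k, j, i, f, d → 9
q → o, n, l, k, j, i, f, d → 8
o → n, l, k, j, i, f, d → 7
n → l, k, j, i, f, d → 6
l → k, j, i, f, d → 5
k → j, i, f, d → 4
j → i, f, d → 3
i → f, d → 2
f → d → 1
d → none → 0
Sum: 10 + 9 + 8 + 7 + 6 + 5 + 4 + 3 + 2 + 1 + 0 = 55

55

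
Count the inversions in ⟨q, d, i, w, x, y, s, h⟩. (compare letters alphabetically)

There are 11 inversions.

Count, for each position, how many later elements it exceeds:
q: 3
d: 0
i: 1
w: 2
x: 2
y: 2
s: 1
h: 0
Sum: 3 + 0 + 1 + 2 + 2 + 2 + 1 + 0 = 11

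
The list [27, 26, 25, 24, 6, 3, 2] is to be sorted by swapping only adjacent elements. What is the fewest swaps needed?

The minimum number of adjacent swaps to sort an array equals its inversion count, since every such swap removes exactly one inversion.
Count inversions — for each element, later elements that are smaller:
27: 26, 25, 24, 6, 3, 2 → 6
26: 25, 24, 6, 3, 2 → 5
25: 24, 6, 3, 2 → 4
24: 6, 3, 2 → 3
6: 3, 2 → 2
3: 2 → 1
2: none → 0
Total inversions: 6 + 5 + 4 + 3 + 2 + 1 + 0 = 21

21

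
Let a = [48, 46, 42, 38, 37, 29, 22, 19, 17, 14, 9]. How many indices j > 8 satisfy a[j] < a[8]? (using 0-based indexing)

2

The element at index 8 is 17.
Elements after it: 14, 9
Those smaller than 17: 14, 9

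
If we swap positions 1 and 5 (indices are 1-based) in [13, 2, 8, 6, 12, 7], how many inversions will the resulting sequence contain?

Positions 1 and 5 hold 13 and 12; after swapping, the array is [12, 2, 8, 6, 13, 7].
Count, for each position, how many later elements it exceeds:
12: 4
2: 0
8: 2
6: 0
13: 1
7: 0
Sum: 4 + 0 + 2 + 0 + 1 + 0 = 7

7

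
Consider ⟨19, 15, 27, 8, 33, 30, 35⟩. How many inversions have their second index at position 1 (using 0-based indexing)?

The element at index 1 is 15.
Elements before it: 19
Those larger than 15: 19

1 such element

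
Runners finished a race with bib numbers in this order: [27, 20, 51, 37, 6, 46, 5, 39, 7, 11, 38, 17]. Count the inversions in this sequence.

37 out-of-order pairs

Element-by-element contributions:
27 → 20, 6, 5, 7, 11, 17 → 6
20 → 6, 5, 7, 11, 17 → 5
51 → 37, 6, 46, 5, 39, 7, 11, 38, 17 → 9
37 → 6, 5, 7, 11, 17 → 5
6 → 5 → 1
46 → 5, 39, 7, 11, 38, 17 → 6
5 → none → 0
39 → 7, 11, 38, 17 → 4
7 → none → 0
11 → none → 0
38 → 17 → 1
17 → none → 0
Sum: 6 + 5 + 9 + 5 + 1 + 6 + 0 + 4 + 0 + 0 + 1 + 0 = 37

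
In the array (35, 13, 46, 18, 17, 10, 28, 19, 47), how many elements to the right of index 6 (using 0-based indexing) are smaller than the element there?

1 such element

The element at index 6 is 28.
Elements after it: 19, 47
Those smaller than 28: 19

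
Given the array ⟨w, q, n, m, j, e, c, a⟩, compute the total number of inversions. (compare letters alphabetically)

Inversions: 28

For each element, count later entries that are smaller:
w: 7
q: 6
n: 5
m: 4
j: 3
e: 2
c: 1
a: 0
Sum: 7 + 6 + 5 + 4 + 3 + 2 + 1 + 0 = 28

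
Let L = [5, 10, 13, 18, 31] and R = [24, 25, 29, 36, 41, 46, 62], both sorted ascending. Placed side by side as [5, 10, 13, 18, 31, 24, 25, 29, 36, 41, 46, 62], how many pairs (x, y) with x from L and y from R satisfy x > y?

There are 3 cross-inversions.

Count, for every r in R, how many entries of L exceed r:
r = 24: 31 → 1
r = 25: 31 → 1
r = 29: 31 → 1
r = 36: none → 0
r = 41: none → 0
r = 46: none → 0
r = 62: none → 0
Cross-inversions: 1 + 1 + 1 + 0 + 0 + 0 + 0 = 3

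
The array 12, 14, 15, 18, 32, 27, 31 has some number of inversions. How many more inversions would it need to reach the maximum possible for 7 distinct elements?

Maximum inversions for 7 distinct elements is C(7, 2) = 7·6/2 = 21.
Current inversions — for each element, count later smaller elements:
12: 0
14: 0
15: 0
18: 0
32: 2
27: 0
31: 0
Current total: 0 + 0 + 0 + 0 + 2 + 0 + 0 = 2
Shortfall: 21 − 2 = 19

19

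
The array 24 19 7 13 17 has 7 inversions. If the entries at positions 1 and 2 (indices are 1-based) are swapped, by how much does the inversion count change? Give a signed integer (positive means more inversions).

Positions 1 and 2 hold 24 and 19; after swapping, the array is [19, 24, 7, 13, 17].
Count, for each position, how many later elements it exceeds:
19 → 7, 13, 17 → 3
24 → 7, 13, 17 → 3
7 → none → 0
13 → none → 0
17 → none → 0
Sum: 3 + 3 + 0 + 0 + 0 = 6
Change: 6 − 7 = -1

-1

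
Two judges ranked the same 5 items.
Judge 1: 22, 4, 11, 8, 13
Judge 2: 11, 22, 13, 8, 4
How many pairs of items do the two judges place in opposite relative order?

Assign each item its position (1..5) in the first ordering, then rewrite the second ordering as that position sequence:
positions: 22→1, 4→2, 11→3, 8→4, 13→5
second ordering as positions: [3, 1, 5, 4, 2]
Discordant pairs = inversions in this position sequence.
3: 1, 2 → 2
1: 0
5: 4, 2 → 2
4: 2 → 1
2: 0
Total: 2 + 0 + 2 + 1 + 0 = 5

Discordant pairs: 5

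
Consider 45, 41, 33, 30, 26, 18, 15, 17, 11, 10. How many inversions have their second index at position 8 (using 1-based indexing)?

6

The element at index 8 is 17.
Elements before it: 45, 41, 33, 30, 26, 18, 15
Those larger than 17: 45, 41, 33, 30, 26, 18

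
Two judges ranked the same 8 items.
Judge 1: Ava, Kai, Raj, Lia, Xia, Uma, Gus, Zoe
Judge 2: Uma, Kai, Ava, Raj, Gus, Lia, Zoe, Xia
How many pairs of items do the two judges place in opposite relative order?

9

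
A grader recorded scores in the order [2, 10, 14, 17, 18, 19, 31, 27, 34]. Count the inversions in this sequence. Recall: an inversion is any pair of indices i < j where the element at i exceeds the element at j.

Element-by-element contributions:
2: 0
10: 0
14: 0
17: 0
18: 0
19: 0
31: 1
27: 0
34: 0
Sum: 0 + 0 + 0 + 0 + 0 + 0 + 1 + 0 + 0 = 1

1 out-of-order pair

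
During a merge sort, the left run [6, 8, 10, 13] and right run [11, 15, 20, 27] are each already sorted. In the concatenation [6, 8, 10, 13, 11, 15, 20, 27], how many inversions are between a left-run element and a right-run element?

Count, for every r in R, how many entries of L exceed r:
r = 11: 13 → 1
r = 15: none → 0
r = 20: none → 0
r = 27: none → 0
Cross-inversions: 1 + 0 + 0 + 0 = 1

1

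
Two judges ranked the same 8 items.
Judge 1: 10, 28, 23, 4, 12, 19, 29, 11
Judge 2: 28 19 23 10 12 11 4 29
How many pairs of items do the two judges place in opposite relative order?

Assign each item its position (1..8) in the first ordering, then rewrite the second ordering as that position sequence:
positions: 10→1, 28→2, 23→3, 4→4, 12→5, 19→6, 29→7, 11→8
second ordering as positions: [2, 6, 3, 1, 5, 8, 4, 7]
Discordant pairs = inversions in this position sequence.
2: 1 → 1
6: 3, 1, 5, 4 → 4
3: 1 → 1
1: 0
5: 4 → 1
8: 4, 7 → 2
4: 0
7: 0
Total: 1 + 4 + 1 + 0 + 1 + 2 + 0 + 0 = 9

9 discordant pairs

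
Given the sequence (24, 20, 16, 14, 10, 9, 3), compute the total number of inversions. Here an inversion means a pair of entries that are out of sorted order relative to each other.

Count, for each position, how many later elements it exceeds:
24: 6
20: 5
16: 4
14: 3
10: 2
9: 1
3: 0
Sum: 6 + 5 + 4 + 3 + 2 + 1 + 0 = 21

21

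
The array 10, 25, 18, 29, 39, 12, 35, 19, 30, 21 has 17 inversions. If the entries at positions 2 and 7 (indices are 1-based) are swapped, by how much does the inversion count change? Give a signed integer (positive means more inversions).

Positions 2 and 7 hold 25 and 35; after swapping, the array is [10, 35, 18, 29, 39, 12, 25, 19, 30, 21].
For each element, count later entries that are smaller:
10: 0
35: 7
18: 1
29: 4
39: 5
12: 0
25: 2
19: 0
30: 1
21: 0
Sum: 0 + 7 + 1 + 4 + 5 + 0 + 2 + 0 + 1 + 0 = 20
Change: 20 − 17 = +3

+3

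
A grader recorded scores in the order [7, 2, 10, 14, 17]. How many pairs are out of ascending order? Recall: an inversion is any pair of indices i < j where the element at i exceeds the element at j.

Listing every pair i<j with a[i]>a[j] (using 1-based positions):
(1,2): 7 > 2
That's 1 pair.

1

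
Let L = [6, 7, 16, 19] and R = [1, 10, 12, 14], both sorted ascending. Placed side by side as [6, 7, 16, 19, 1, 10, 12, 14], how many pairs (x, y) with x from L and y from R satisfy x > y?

10

Count, for every r in R, how many entries of L exceed r:
r = 1: 6, 7, 16, 19 → 4
r = 10: 16, 19 → 2
r = 12: 16, 19 → 2
r = 14: 16, 19 → 2
Cross-inversions: 4 + 2 + 2 + 2 = 10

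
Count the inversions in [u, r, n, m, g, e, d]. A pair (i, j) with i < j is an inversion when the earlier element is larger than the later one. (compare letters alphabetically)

21 out-of-order pairs

Sweep left to right; for each value list the smaller values that follow it:
u → r, n, m, g, e, d → 6
r → n, m, g, e, d → 5
n → m, g, e, d → 4
m → g, e, d → 3
g → e, d → 2
e → d → 1
d → none → 0
Sum: 6 + 5 + 4 + 3 + 2 + 1 + 0 = 21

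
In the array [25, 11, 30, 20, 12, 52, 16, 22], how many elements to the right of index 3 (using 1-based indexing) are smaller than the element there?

4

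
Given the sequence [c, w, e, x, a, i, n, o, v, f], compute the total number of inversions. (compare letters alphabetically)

Count, for each position, how many later elements it exceeds:
c → a → 1
w → e, a, i, n, o, v, f → 7
e → a → 1
x → a, i, n, o, v, f → 6
a → none → 0
i → f → 1
n → f → 1
o → f → 1
v → f → 1
f → none → 0
Sum: 1 + 7 + 1 + 6 + 0 + 1 + 1 + 1 + 1 + 0 = 19

19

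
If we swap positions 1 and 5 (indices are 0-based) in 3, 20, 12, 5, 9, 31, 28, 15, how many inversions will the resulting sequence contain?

Positions 1 and 5 hold 20 and 31; after swapping, the array is [3, 31, 12, 5, 9, 20, 28, 15].
Sweep left to right; for each value list the smaller values that follow it:
3 → none → 0
31 → 12, 5, 9, 20, 28, 15 → 6
12 → 5, 9 → 2
5 → none → 0
9 → none → 0
20 → 15 → 1
28 → 15 → 1
15 → none → 0
Sum: 0 + 6 + 2 + 0 + 0 + 1 + 1 + 0 = 10

10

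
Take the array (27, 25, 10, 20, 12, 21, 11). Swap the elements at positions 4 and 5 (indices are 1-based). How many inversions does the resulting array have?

Positions 4 and 5 hold 20 and 12; after swapping, the array is [27, 25, 10, 12, 20, 21, 11].
For each element, count later entries that are smaller:
27 → 25, 10, 12, 20, 21, 11 → 6
25 → 10, 12, 20, 21, 11 → 5
10 → none → 0
12 → 11 → 1
20 → 11 → 1
21 → 11 → 1
11 → none → 0
Sum: 6 + 5 + 0 + 1 + 1 + 1 + 0 = 14

14 inversions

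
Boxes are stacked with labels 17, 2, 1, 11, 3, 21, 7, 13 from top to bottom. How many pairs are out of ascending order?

There are 11 inversions.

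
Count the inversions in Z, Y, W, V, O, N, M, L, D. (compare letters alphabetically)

36 inversions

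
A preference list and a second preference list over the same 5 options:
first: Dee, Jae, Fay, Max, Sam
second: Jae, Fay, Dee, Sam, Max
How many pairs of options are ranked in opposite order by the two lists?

Assign each item its position (1..5) in the first ordering, then rewrite the second ordering as that position sequence:
positions: Dee→1, Jae→2, Fay→3, Max→4, Sam→5
second ordering as positions: [2, 3, 1, 5, 4]
Discordant pairs = inversions in this position sequence.
2: 1 → 1
3: 1 → 1
1: 0
5: 4 → 1
4: 0
Total: 1 + 1 + 0 + 1 + 0 = 3

3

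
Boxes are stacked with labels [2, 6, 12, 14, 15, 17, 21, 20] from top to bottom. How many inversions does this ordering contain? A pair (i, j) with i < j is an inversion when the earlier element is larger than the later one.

Element-by-element contributions:
2 → none → 0
6 → none → 0
12 → none → 0
14 → none → 0
15 → none → 0
17 → none → 0
21 → 20 → 1
20 → none → 0
Sum: 0 + 0 + 0 + 0 + 0 + 0 + 1 + 0 = 1

1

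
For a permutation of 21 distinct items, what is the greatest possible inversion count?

There are 210 inversions.

The maximum occurs when the array is in strictly decreasing order: every one of the C(21, 2) pairs is inverted.
C(21, 2) = 21·20/2 = 210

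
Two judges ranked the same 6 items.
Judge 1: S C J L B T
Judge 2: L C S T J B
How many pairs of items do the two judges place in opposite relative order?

6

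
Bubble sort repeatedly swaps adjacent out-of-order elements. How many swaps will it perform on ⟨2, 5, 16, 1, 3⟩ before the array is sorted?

5 swaps

The minimum number of adjacent swaps to sort an array equals its inversion count, since every such swap removes exactly one inversion.
Count inversions — for each element, later elements that are smaller:
2: 1 → 1
5: 1, 3 → 2
16: 1, 3 → 2
1: none → 0
3: none → 0
Total inversions: 1 + 2 + 2 + 0 + 0 = 5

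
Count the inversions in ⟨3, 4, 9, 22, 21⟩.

1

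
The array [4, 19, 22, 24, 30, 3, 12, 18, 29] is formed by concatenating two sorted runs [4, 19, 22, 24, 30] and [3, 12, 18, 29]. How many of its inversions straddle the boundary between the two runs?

Count, for every r in R, how many entries of L exceed r:
r = 3: 4, 19, 22, 24, 30 → 5
r = 12: 19, 22, 24, 30 → 4
r = 18: 19, 22, 24, 30 → 4
r = 29: 30 → 1
Cross-inversions: 5 + 4 + 4 + 1 = 14

14 split inversions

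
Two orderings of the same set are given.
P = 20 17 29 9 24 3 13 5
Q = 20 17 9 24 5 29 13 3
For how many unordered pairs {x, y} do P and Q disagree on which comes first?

6 disagreeing pairs

Assign each item its position (1..8) in the first ordering, then rewrite the second ordering as that position sequence:
positions: 20→1, 17→2, 29→3, 9→4, 24→5, 3→6, 13→7, 5→8
second ordering as positions: [1, 2, 4, 5, 8, 3, 7, 6]
Discordant pairs = inversions in this position sequence.
1: 0
2: 0
4: 3 → 1
5: 3 → 1
8: 3, 7, 6 → 3
3: 0
7: 6 → 1
6: 0
Total: 0 + 0 + 1 + 1 + 3 + 0 + 1 + 0 = 6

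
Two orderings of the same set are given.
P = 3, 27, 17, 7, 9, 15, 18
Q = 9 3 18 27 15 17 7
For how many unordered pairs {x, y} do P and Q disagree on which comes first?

10

Assign each item its position (1..7) in the first ordering, then rewrite the second ordering as that position sequence:
positions: 3→1, 27→2, 17→3, 7→4, 9→5, 15→6, 18→7
second ordering as positions: [5, 1, 7, 2, 6, 3, 4]
Discordant pairs = inversions in this position sequence.
5: 1, 2, 3, 4 → 4
1: 0
7: 2, 6, 3, 4 → 4
2: 0
6: 3, 4 → 2
3: 0
4: 0
Total: 4 + 0 + 4 + 0 + 2 + 0 + 0 = 10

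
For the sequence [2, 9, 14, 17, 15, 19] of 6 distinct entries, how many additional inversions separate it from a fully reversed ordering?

14

Maximum inversions for 6 distinct elements is C(6, 2) = 6·5/2 = 15.
Current inversions — for each element, count later smaller elements:
2: 0
9: 0
14: 0
17: 1
15: 0
19: 0
Current total: 0 + 0 + 0 + 1 + 0 + 0 = 1
Shortfall: 15 − 1 = 14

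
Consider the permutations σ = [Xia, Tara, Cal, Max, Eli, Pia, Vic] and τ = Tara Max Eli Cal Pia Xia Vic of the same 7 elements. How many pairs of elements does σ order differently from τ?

Discordant pairs: 7

Assign each item its position (1..7) in the first ordering, then rewrite the second ordering as that position sequence:
positions: Xia→1, Tara→2, Cal→3, Max→4, Eli→5, Pia→6, Vic→7
second ordering as positions: [2, 4, 5, 3, 6, 1, 7]
Discordant pairs = inversions in this position sequence.
2: 1 → 1
4: 3, 1 → 2
5: 3, 1 → 2
3: 1 → 1
6: 1 → 1
1: 0
7: 0
Total: 1 + 2 + 2 + 1 + 1 + 0 + 0 = 7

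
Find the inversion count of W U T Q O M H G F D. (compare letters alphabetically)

45 out-of-order pairs

Element-by-element contributions:
W → U, T, Q, O, M, H, G, F, D → 9
U → T, Q, O, M, H, G, F, D → 8
T → Q, O, M, H, G, F, D → 7
Q → O, M, H, G, F, D → 6
O → M, H, G, F, D → 5
M → H, G, F, D → 4
H → G, F, D → 3
G → F, D → 2
F → D → 1
D → none → 0
Sum: 9 + 8 + 7 + 6 + 5 + 4 + 3 + 2 + 1 + 0 = 45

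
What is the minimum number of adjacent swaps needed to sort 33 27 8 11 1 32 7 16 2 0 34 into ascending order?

The minimum number of adjacent swaps to sort an array equals its inversion count, since every such swap removes exactly one inversion.
Count inversions — for each element, later elements that are smaller:
33: 27, 8, 11, 1, 32, 7, 16, 2, 0 → 9
27: 8, 11, 1, 7, 16, 2, 0 → 7
8: 1, 7, 2, 0 → 4
11: 1, 7, 2, 0 → 4
1: 0 → 1
32: 7, 16, 2, 0 → 4
7: 2, 0 → 2
16: 2, 0 → 2
2: 0 → 1
0: none → 0
34: none → 0
Total inversions: 9 + 7 + 4 + 4 + 1 + 4 + 2 + 2 + 1 + 0 + 0 = 34

34 swaps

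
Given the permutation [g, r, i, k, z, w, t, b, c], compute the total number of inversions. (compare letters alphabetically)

Sweep left to right; for each value list the smaller values that follow it:
g: 2
r: 4
i: 2
k: 2
z: 4
w: 3
t: 2
b: 0
c: 0
Sum: 2 + 4 + 2 + 2 + 4 + 3 + 2 + 0 + 0 = 19

19 inversions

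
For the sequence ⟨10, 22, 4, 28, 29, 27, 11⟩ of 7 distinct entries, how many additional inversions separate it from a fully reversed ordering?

Maximum inversions for 7 distinct elements is C(7, 2) = 7·6/2 = 21.
Current inversions — for each element, count later smaller elements:
10: 1
22: 2
4: 0
28: 2
29: 2
27: 1
11: 0
Current total: 1 + 2 + 0 + 2 + 2 + 1 + 0 = 8
Shortfall: 21 − 8 = 13

13 inversions short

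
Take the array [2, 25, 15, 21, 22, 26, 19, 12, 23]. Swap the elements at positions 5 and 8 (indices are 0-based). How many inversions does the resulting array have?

14 inversions

Positions 5 and 8 hold 26 and 23; after swapping, the array is [2, 25, 15, 21, 22, 23, 19, 12, 26].
For each element, count later entries that are smaller:
2 → none → 0
25 → 15, 21, 22, 23, 19, 12 → 6
15 → 12 → 1
21 → 19, 12 → 2
22 → 19, 12 → 2
23 → 19, 12 → 2
19 → 12 → 1
12 → none → 0
26 → none → 0
Sum: 0 + 6 + 1 + 2 + 2 + 2 + 1 + 0 + 0 = 14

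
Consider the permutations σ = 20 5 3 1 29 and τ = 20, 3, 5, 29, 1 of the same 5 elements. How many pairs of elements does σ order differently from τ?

Assign each item its position (1..5) in the first ordering, then rewrite the second ordering as that position sequence:
positions: 20→1, 5→2, 3→3, 1→4, 29→5
second ordering as positions: [1, 3, 2, 5, 4]
Discordant pairs = inversions in this position sequence.
1: 0
3: 2 → 1
2: 0
5: 4 → 1
4: 0
Total: 0 + 1 + 0 + 1 + 0 = 2

2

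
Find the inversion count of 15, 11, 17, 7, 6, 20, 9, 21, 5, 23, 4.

Element-by-element contributions:
15: 6
11: 5
17: 5
7: 3
6: 2
20: 3
9: 2
21: 2
5: 1
23: 1
4: 0
Sum: 6 + 5 + 5 + 3 + 2 + 3 + 2 + 2 + 1 + 1 + 0 = 30

There are 30 out-of-order pairs.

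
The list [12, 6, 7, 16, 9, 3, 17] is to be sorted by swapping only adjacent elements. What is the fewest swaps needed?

The minimum number of adjacent swaps to sort an array equals its inversion count, since every such swap removes exactly one inversion.
Count inversions — for each element, later elements that are smaller:
12: 6, 7, 9, 3 → 4
6: 3 → 1
7: 3 → 1
16: 9, 3 → 2
9: 3 → 1
3: none → 0
17: none → 0
Total inversions: 4 + 1 + 1 + 2 + 1 + 0 + 0 = 9

9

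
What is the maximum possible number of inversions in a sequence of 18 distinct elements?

153

A reversed (strictly descending) arrangement makes every pair an inversion, giving C(18, 2) inversions.
C(18, 2) = 18·17/2 = 153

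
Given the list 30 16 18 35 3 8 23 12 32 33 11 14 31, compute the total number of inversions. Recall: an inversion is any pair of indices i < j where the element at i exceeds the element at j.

Inversions: 37

Sweep left to right; for each value list the smaller values that follow it:
30 → 16, 18, 3, 8, 23, 12, 11, 14 → 8
16 → 3, 8, 12, 11, 14 → 5
18 → 3, 8, 12, 11, 14 → 5
35 → 3, 8, 23, 12, 32, 33, 11, 14, 31 → 9
3 → none → 0
8 → none → 0
23 → 12, 11, 14 → 3
12 → 11 → 1
32 → 11, 14, 31 → 3
33 → 11, 14, 31 → 3
11 → none → 0
14 → none → 0
31 → none → 0
Sum: 8 + 5 + 5 + 9 + 0 + 0 + 3 + 1 + 3 + 3 + 0 + 0 + 0 = 37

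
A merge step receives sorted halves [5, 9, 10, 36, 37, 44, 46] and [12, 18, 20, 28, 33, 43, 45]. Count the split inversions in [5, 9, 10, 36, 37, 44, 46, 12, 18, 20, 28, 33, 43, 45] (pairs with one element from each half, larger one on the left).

Take each right-half value and tally the left-half values above it:
r = 12: 36, 37, 44, 46 → 4
r = 18: 36, 37, 44, 46 → 4
r = 20: 36, 37, 44, 46 → 4
r = 28: 36, 37, 44, 46 → 4
r = 33: 36, 37, 44, 46 → 4
r = 43: 44, 46 → 2
r = 45: 46 → 1
Cross-inversions: 4 + 4 + 4 + 4 + 4 + 2 + 1 = 23

23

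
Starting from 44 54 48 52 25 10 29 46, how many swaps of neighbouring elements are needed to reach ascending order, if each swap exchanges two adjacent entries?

Each adjacent swap fixes exactly one inversion, so the minimum swap count equals the number of inversions.
Count inversions — for each element, later elements that are smaller:
44: 25, 10, 29 → 3
54: 48, 52, 25, 10, 29, 46 → 6
48: 25, 10, 29, 46 → 4
52: 25, 10, 29, 46 → 4
25: 10 → 1
10: none → 0
29: none → 0
46: none → 0
Total inversions: 3 + 6 + 4 + 4 + 1 + 0 + 0 + 0 = 18

18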